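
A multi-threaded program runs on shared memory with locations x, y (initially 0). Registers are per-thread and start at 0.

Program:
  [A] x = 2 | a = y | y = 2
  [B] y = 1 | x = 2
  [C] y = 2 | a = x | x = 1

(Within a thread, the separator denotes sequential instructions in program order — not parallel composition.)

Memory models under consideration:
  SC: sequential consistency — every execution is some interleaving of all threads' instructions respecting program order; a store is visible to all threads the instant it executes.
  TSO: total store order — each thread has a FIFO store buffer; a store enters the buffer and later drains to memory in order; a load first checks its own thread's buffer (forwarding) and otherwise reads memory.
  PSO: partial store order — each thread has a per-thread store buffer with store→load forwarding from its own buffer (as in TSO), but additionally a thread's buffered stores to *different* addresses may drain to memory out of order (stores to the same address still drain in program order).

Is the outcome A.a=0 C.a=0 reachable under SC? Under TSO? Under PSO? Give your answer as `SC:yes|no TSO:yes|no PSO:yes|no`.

outcome vector order: (A.a,C.a)
SC: 5 outcomes — {02, 10, 12, 20, 22}
TSO: 6 outcomes — {00, 02, 10, 12, 20, 22}
PSO: 6 outcomes — {00, 02, 10, 12, 20, 22}
target 00 ∈ {TSO,PSO}

SC:no TSO:yes PSO:yes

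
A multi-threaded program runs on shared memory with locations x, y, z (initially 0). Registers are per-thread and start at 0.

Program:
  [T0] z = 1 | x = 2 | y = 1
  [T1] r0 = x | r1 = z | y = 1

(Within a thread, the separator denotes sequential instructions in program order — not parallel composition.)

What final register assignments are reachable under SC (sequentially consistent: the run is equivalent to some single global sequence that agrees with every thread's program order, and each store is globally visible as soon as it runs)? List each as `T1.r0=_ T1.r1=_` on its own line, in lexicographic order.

T1.r0=0 T1.r1=0
T1.r0=0 T1.r1=1
T1.r0=2 T1.r1=1

outcome vector order: (T1.r0,T1.r1)
|SC outcomes| = 3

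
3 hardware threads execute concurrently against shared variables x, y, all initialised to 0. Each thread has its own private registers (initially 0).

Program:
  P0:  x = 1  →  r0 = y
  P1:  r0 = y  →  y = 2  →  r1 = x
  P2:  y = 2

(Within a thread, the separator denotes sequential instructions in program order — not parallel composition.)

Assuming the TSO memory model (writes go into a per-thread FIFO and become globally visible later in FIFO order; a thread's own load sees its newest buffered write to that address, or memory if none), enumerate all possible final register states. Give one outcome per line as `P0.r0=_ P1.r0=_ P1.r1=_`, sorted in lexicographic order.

P0.r0=0 P1.r0=0 P1.r1=0
P0.r0=0 P1.r0=0 P1.r1=1
P0.r0=0 P1.r0=2 P1.r1=0
P0.r0=0 P1.r0=2 P1.r1=1
P0.r0=2 P1.r0=0 P1.r1=0
P0.r0=2 P1.r0=0 P1.r1=1
P0.r0=2 P1.r0=2 P1.r1=0
P0.r0=2 P1.r0=2 P1.r1=1

outcome vector order: (P0.r0,P1.r0,P1.r1)
|TSO outcomes| = 8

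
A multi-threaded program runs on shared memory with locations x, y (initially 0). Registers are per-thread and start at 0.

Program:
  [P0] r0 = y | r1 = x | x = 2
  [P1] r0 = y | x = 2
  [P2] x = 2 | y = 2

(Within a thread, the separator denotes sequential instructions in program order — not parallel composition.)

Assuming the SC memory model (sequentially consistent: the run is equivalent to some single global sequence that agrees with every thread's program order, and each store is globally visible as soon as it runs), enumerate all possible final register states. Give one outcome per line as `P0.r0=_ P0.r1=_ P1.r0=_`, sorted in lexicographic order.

outcome vector order: (P0.r0,P0.r1,P1.r0)
|SC outcomes| = 6

P0.r0=0 P0.r1=0 P1.r0=0
P0.r0=0 P0.r1=0 P1.r0=2
P0.r0=0 P0.r1=2 P1.r0=0
P0.r0=0 P0.r1=2 P1.r0=2
P0.r0=2 P0.r1=2 P1.r0=0
P0.r0=2 P0.r1=2 P1.r0=2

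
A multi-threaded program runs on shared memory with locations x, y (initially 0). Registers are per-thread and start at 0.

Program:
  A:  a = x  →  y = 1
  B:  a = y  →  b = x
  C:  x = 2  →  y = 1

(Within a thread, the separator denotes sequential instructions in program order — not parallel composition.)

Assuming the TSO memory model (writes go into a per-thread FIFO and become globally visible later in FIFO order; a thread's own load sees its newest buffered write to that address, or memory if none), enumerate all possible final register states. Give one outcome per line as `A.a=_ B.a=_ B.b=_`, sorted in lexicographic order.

outcome vector order: (A.a,B.a,B.b)
|TSO outcomes| = 7

A.a=0 B.a=0 B.b=0
A.a=0 B.a=0 B.b=2
A.a=0 B.a=1 B.b=0
A.a=0 B.a=1 B.b=2
A.a=2 B.a=0 B.b=0
A.a=2 B.a=0 B.b=2
A.a=2 B.a=1 B.b=2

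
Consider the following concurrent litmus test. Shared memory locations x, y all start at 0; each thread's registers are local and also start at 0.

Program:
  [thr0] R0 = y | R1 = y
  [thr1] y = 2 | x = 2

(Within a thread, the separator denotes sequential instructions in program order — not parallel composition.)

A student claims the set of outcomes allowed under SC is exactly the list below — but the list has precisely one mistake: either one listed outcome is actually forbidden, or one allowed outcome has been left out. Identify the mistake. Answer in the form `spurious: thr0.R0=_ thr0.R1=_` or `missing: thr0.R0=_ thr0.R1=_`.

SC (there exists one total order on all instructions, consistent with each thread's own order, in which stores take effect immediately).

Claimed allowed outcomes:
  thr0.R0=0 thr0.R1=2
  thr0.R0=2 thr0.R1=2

outcome vector order: (thr0.R0,thr0.R1)
under SC → 00, 02, 22
SC∖claimed = {00}

missing: thr0.R0=0 thr0.R1=0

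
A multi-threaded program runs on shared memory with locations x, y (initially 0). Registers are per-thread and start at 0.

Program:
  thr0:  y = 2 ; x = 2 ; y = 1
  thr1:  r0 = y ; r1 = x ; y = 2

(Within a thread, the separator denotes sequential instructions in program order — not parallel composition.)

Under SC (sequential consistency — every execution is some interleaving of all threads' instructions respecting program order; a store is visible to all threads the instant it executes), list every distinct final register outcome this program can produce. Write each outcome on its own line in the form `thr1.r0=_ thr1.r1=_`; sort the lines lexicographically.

thr1.r0=0 thr1.r1=0
thr1.r0=0 thr1.r1=2
thr1.r0=1 thr1.r1=2
thr1.r0=2 thr1.r1=0
thr1.r0=2 thr1.r1=2

outcome vector order: (thr1.r0,thr1.r1)
|SC outcomes| = 5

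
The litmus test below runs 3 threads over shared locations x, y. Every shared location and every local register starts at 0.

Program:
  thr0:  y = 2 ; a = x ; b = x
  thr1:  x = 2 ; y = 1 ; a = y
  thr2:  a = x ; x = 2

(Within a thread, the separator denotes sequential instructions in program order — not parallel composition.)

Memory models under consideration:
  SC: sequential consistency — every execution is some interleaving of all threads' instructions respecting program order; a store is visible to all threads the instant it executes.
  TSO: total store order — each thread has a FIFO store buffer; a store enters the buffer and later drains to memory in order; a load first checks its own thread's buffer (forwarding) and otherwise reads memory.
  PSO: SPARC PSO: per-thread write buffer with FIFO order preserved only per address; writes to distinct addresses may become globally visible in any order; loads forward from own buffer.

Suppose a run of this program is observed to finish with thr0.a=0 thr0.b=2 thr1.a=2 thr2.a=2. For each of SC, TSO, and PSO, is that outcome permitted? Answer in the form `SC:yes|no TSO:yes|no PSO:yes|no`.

SC:no TSO:yes PSO:yes

outcome vector order: (thr0.a,thr0.b,thr1.a,thr2.a)
SC: 8 outcomes — {0010 0012 0210 0212 2210 2212 2220 2222}
TSO: 12 outcomes — {0010 0012 0020 0022 0210 0212 0220 0222 2210 2212 2220 2222}
PSO: 12 outcomes — {0010 0012 0020 0022 0210 0212 0220 0222 2210 2212 2220 2222}
target 0222 ∈ {TSO,PSO}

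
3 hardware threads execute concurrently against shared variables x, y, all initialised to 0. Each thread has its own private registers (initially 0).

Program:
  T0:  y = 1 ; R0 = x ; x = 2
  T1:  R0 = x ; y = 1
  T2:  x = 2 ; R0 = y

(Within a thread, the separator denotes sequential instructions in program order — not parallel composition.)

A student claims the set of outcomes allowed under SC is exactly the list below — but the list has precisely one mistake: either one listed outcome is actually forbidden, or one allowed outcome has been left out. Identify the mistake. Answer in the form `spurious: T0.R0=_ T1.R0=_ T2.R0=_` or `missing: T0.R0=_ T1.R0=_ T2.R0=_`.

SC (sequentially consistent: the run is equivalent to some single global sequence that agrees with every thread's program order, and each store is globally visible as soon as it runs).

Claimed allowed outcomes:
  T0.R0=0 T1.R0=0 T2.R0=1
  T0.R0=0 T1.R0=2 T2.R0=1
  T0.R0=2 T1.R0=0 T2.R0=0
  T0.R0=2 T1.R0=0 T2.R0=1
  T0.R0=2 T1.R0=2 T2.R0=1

outcome vector order: (T0.R0,T1.R0,T2.R0)
SC (6): (0,0,1), (0,2,1), (2,0,0), (2,0,1), (2,2,0), (2,2,1)
SC∖claimed = {(2,2,0)}

missing: T0.R0=2 T1.R0=2 T2.R0=0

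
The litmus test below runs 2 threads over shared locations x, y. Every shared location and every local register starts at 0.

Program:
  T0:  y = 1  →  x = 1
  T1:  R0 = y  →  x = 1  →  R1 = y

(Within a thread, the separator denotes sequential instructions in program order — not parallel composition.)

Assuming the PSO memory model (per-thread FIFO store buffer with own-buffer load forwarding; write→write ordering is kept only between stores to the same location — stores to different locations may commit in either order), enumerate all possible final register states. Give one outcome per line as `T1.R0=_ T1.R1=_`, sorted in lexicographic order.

T1.R0=0 T1.R1=0
T1.R0=0 T1.R1=1
T1.R0=1 T1.R1=1

outcome vector order: (T1.R0,T1.R1)
|PSO outcomes| = 3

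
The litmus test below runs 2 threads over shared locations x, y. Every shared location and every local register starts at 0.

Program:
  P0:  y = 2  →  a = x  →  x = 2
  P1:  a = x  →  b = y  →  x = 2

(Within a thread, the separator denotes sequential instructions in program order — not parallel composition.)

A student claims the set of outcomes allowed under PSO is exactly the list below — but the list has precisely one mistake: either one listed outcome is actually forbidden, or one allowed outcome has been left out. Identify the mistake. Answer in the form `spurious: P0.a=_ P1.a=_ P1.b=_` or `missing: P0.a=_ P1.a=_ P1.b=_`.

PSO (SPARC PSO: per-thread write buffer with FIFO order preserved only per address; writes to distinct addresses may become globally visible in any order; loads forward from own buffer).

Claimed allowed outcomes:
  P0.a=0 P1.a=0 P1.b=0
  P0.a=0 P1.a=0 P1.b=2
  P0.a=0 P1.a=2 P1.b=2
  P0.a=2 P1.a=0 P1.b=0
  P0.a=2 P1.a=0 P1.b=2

outcome vector order: (P0.a,P1.a,P1.b)
under PSO → 0/0/0; 0/0/2; 0/2/0; 0/2/2; 2/0/0; 2/0/2
PSO∖claimed = {0/2/0}

missing: P0.a=0 P1.a=2 P1.b=0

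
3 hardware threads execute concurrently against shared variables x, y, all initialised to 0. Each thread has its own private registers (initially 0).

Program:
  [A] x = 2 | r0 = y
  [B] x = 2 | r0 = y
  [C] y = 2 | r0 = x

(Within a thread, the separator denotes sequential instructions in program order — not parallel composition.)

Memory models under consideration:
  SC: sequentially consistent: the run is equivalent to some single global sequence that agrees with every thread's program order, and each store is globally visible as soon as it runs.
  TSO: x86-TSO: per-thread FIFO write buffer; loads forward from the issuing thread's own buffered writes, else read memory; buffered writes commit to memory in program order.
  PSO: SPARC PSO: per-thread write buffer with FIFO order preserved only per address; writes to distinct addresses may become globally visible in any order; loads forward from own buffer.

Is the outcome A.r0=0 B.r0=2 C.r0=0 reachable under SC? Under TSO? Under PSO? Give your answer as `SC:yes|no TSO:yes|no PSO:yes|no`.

outcome vector order: (A.r0,B.r0,C.r0)
under SC → (0,0,2), (0,2,2), (2,0,2), (2,2,0), (2,2,2)
under TSO → (0,0,0), (0,0,2), (0,2,0), (0,2,2), (2,0,0), (2,0,2), (2,2,0), (2,2,2)
under PSO → (0,0,0), (0,0,2), (0,2,0), (0,2,2), (2,0,0), (2,0,2), (2,2,0), (2,2,2)
target (0,2,0) ∈ {TSO,PSO}

SC:no TSO:yes PSO:yes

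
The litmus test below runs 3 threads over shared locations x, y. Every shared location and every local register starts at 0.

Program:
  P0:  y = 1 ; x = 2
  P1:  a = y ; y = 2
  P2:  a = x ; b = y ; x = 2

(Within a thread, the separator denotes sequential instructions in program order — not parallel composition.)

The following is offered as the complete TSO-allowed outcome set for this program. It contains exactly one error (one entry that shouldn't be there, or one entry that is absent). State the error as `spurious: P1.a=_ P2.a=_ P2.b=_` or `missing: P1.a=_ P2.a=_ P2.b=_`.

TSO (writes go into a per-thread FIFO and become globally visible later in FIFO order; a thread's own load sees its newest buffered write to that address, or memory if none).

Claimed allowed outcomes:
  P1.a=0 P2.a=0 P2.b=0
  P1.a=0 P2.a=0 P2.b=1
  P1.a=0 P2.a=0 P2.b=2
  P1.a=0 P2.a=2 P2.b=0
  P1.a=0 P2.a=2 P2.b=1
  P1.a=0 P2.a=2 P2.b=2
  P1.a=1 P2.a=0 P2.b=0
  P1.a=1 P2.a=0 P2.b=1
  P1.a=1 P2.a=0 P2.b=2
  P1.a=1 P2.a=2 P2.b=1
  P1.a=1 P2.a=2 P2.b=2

outcome vector order: (P1.a,P2.a,P2.b)
[TSO] allowed = {<0 0 0>, <0 0 1>, <0 0 2>, <0 2 1>, <0 2 2>, <1 0 0>, <1 0 1>, <1 0 2>, <1 2 1>, <1 2 2>}
claimed∖TSO = {<0 2 0>}

spurious: P1.a=0 P2.a=2 P2.b=0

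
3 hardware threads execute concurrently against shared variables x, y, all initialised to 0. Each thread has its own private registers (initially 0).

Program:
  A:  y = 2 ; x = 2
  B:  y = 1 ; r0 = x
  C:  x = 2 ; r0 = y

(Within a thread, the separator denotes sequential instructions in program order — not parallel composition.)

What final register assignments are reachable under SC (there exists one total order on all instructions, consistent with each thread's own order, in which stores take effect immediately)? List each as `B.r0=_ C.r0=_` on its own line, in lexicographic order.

B.r0=0 C.r0=1
B.r0=0 C.r0=2
B.r0=2 C.r0=0
B.r0=2 C.r0=1
B.r0=2 C.r0=2

outcome vector order: (B.r0,C.r0)
|SC outcomes| = 5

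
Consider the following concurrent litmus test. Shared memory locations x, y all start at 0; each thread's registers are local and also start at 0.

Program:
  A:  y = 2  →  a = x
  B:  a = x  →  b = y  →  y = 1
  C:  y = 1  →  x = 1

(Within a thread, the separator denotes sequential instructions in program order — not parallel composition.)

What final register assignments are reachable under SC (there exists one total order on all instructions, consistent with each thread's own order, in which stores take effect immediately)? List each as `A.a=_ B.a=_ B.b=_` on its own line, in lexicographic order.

outcome vector order: (A.a,B.a,B.b)
|SC outcomes| = 10

A.a=0 B.a=0 B.b=0
A.a=0 B.a=0 B.b=1
A.a=0 B.a=0 B.b=2
A.a=0 B.a=1 B.b=1
A.a=0 B.a=1 B.b=2
A.a=1 B.a=0 B.b=0
A.a=1 B.a=0 B.b=1
A.a=1 B.a=0 B.b=2
A.a=1 B.a=1 B.b=1
A.a=1 B.a=1 B.b=2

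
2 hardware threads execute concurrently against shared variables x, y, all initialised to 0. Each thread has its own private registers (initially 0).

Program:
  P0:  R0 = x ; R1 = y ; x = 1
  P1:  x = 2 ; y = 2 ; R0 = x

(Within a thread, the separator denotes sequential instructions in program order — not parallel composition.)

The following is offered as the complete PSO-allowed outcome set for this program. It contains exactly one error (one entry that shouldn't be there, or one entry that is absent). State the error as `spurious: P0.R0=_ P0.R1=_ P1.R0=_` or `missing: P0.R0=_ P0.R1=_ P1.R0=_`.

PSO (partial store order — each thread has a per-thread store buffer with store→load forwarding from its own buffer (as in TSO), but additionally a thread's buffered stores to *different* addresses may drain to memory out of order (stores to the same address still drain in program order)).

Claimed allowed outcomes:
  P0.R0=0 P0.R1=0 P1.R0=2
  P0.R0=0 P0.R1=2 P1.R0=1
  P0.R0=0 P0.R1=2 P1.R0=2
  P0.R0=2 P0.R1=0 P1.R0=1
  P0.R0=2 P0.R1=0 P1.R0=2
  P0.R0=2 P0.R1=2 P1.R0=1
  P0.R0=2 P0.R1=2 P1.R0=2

missing: P0.R0=0 P0.R1=0 P1.R0=1

outcome vector order: (P0.R0,P0.R1,P1.R0)
under PSO → <0 0 1>; <0 0 2>; <0 2 1>; <0 2 2>; <2 0 1>; <2 0 2>; <2 2 1>; <2 2 2>
PSO∖claimed = {<0 0 1>}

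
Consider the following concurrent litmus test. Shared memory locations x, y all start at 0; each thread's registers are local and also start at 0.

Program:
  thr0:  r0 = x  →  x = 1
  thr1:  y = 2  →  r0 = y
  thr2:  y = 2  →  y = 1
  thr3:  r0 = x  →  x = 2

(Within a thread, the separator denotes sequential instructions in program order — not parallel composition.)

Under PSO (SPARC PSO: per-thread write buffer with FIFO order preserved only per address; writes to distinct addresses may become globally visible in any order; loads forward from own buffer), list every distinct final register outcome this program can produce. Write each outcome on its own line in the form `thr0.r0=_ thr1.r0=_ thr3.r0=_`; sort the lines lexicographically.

thr0.r0=0 thr1.r0=1 thr3.r0=0
thr0.r0=0 thr1.r0=1 thr3.r0=1
thr0.r0=0 thr1.r0=2 thr3.r0=0
thr0.r0=0 thr1.r0=2 thr3.r0=1
thr0.r0=2 thr1.r0=1 thr3.r0=0
thr0.r0=2 thr1.r0=2 thr3.r0=0

outcome vector order: (thr0.r0,thr1.r0,thr3.r0)
|PSO outcomes| = 6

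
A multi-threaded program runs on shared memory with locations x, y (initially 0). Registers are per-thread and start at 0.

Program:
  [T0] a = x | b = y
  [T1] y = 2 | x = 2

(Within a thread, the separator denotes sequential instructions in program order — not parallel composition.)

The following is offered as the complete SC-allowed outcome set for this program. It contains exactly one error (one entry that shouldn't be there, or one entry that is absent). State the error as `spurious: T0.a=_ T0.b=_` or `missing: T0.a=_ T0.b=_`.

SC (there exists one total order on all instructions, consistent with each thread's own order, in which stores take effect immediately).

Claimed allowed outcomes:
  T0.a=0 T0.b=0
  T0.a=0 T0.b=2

outcome vector order: (T0.a,T0.b)
under SC → (0,0), (0,2), (2,2)
SC∖claimed = {(2,2)}

missing: T0.a=2 T0.b=2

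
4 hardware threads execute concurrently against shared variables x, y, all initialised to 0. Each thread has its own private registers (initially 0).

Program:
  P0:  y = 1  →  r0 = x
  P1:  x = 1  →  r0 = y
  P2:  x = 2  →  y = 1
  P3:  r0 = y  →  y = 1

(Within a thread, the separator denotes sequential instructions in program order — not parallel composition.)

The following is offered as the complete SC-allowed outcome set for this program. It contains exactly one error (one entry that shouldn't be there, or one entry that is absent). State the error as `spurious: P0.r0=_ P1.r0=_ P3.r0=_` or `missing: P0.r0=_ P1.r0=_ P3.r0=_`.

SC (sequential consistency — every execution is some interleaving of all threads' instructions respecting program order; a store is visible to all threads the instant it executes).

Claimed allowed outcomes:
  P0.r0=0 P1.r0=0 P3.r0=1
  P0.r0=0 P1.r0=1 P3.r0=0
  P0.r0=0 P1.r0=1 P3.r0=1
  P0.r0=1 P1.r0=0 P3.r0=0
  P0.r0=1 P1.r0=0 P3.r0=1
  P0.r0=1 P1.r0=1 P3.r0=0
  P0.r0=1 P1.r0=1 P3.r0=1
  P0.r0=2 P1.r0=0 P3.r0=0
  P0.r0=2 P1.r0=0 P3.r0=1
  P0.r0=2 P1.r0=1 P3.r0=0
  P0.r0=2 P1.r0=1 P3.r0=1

outcome vector order: (P0.r0,P1.r0,P3.r0)
SC (10): 010 011 100 101 110 111 200 201 210 211
claimed∖SC = {001}

spurious: P0.r0=0 P1.r0=0 P3.r0=1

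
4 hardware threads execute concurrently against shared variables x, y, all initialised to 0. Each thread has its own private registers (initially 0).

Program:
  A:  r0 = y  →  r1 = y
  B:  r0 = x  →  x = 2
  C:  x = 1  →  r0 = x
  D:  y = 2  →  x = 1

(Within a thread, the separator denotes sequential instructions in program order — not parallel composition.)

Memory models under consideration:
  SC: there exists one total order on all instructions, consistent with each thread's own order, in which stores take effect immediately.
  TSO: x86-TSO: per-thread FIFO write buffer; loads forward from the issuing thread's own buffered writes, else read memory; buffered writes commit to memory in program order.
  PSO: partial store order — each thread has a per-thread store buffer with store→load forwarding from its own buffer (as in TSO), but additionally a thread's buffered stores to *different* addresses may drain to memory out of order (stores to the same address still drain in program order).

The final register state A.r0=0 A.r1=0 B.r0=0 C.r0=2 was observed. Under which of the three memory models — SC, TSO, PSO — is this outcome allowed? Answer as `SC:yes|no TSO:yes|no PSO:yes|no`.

SC:yes TSO:yes PSO:yes

outcome vector order: (A.r0,A.r1,B.r0,C.r0)
under SC → 0001 0002 0011 0012 0201 0202 0211 0212 2201 2202 2211 2212
under TSO → 0001 0002 0011 0012 0201 0202 0211 0212 2201 2202 2211 2212
under PSO → 0001 0002 0011 0012 0201 0202 0211 0212 2201 2202 2211 2212
target 0002 ∈ {SC,TSO,PSO}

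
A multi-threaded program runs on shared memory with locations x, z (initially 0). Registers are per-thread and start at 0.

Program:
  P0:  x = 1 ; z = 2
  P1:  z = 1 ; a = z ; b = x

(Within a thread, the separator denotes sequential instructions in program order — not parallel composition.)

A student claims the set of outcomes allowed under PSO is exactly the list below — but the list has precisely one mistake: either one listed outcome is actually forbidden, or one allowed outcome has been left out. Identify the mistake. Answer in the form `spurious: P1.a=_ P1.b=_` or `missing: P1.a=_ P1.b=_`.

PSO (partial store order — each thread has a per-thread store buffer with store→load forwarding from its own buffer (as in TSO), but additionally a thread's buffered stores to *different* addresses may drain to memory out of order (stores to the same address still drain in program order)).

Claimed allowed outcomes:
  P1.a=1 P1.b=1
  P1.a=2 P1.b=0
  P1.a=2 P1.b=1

outcome vector order: (P1.a,P1.b)
[PSO] allowed = {<1 0>, <1 1>, <2 0>, <2 1>}
PSO∖claimed = {<1 0>}

missing: P1.a=1 P1.b=0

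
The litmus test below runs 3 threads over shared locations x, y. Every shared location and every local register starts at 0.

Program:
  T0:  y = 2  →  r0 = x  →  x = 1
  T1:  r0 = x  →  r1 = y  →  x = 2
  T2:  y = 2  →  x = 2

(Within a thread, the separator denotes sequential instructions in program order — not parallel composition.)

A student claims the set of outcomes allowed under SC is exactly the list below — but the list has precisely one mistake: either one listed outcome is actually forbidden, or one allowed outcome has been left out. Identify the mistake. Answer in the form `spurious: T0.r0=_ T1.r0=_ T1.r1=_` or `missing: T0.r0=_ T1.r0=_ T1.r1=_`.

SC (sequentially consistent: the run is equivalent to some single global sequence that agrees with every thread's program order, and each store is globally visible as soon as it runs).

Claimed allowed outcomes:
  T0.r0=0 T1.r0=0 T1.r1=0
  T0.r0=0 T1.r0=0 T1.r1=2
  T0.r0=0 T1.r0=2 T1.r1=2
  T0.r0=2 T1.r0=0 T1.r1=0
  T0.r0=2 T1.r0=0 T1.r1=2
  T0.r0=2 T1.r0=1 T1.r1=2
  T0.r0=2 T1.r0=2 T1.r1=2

outcome vector order: (T0.r0,T1.r0,T1.r1)
SC (8): <0 0 0>, <0 0 2>, <0 1 2>, <0 2 2>, <2 0 0>, <2 0 2>, <2 1 2>, <2 2 2>
SC∖claimed = {<0 1 2>}

missing: T0.r0=0 T1.r0=1 T1.r1=2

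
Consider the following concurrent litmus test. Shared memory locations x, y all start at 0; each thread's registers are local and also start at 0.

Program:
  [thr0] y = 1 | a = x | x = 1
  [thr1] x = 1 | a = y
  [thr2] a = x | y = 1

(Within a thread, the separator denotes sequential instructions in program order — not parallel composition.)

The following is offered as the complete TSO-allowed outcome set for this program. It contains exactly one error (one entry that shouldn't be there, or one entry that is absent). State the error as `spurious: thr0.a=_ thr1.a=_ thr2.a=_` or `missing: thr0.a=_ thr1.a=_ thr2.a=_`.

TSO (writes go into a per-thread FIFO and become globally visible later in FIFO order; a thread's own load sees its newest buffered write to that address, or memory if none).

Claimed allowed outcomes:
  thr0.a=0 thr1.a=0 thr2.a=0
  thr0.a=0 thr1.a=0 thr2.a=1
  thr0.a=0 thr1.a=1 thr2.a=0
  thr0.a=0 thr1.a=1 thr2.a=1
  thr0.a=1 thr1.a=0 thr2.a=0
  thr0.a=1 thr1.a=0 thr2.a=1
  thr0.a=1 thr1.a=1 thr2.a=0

outcome vector order: (thr0.a,thr1.a,thr2.a)
[TSO] allowed = {<0 0 0>, <0 0 1>, <0 1 0>, <0 1 1>, <1 0 0>, <1 0 1>, <1 1 0>, <1 1 1>}
TSO∖claimed = {<1 1 1>}

missing: thr0.a=1 thr1.a=1 thr2.a=1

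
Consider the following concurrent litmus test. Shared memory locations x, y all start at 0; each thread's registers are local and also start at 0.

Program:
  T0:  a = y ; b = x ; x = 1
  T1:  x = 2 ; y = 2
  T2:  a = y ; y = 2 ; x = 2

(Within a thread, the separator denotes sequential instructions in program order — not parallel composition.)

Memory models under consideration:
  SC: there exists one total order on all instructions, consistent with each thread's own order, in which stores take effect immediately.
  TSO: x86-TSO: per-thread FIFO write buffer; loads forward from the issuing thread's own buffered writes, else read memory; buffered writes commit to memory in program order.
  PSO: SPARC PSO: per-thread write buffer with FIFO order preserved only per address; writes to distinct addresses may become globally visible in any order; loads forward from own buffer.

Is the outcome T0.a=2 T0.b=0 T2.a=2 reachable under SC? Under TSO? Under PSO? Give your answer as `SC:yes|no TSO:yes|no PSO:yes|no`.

SC:no TSO:no PSO:yes

outcome vector order: (T0.a,T0.b,T2.a)
SC (7): 0/0/0; 0/0/2; 0/2/0; 0/2/2; 2/0/0; 2/2/0; 2/2/2
TSO (7): 0/0/0; 0/0/2; 0/2/0; 0/2/2; 2/0/0; 2/2/0; 2/2/2
PSO (8): 0/0/0; 0/0/2; 0/2/0; 0/2/2; 2/0/0; 2/0/2; 2/2/0; 2/2/2
target 2/0/2 ∈ {PSO}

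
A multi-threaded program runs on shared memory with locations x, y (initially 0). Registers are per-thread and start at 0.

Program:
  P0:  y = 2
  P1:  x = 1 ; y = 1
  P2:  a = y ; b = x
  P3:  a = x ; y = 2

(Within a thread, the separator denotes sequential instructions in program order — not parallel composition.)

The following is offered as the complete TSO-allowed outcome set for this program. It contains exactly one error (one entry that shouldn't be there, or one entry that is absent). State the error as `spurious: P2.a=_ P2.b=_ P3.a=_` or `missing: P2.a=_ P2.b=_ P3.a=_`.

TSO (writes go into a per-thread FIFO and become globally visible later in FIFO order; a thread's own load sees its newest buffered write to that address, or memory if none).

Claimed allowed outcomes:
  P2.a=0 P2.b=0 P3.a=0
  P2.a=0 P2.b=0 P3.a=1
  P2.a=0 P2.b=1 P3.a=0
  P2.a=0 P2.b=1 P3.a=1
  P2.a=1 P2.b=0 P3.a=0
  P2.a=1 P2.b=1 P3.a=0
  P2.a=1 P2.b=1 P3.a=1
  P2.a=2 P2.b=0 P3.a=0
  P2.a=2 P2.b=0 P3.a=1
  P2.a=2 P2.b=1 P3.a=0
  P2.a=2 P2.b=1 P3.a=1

outcome vector order: (P2.a,P2.b,P3.a)
TSO (10): (0,0,0), (0,0,1), (0,1,0), (0,1,1), (1,1,0), (1,1,1), (2,0,0), (2,0,1), (2,1,0), (2,1,1)
claimed∖TSO = {(1,0,0)}

spurious: P2.a=1 P2.b=0 P3.a=0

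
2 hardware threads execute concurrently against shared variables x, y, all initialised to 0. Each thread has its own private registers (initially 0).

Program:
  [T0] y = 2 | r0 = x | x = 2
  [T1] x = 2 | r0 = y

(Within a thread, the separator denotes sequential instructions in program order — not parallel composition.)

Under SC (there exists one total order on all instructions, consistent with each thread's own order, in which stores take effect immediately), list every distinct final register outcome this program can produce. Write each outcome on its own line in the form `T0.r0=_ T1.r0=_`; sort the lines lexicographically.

outcome vector order: (T0.r0,T1.r0)
|SC outcomes| = 3

T0.r0=0 T1.r0=2
T0.r0=2 T1.r0=0
T0.r0=2 T1.r0=2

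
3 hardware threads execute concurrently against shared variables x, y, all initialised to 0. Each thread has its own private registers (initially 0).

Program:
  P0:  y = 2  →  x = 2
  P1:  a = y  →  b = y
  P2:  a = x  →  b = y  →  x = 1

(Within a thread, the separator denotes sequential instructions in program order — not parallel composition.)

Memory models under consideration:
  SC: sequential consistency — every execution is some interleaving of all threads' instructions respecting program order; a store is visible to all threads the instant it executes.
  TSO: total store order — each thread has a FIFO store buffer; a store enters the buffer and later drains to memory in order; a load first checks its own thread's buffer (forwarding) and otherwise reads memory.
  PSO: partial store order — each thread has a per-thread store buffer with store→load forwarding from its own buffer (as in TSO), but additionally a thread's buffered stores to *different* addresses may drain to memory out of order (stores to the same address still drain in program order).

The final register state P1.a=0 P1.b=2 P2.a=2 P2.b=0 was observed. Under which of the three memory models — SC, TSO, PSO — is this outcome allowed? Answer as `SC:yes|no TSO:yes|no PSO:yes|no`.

SC:no TSO:no PSO:yes

outcome vector order: (P1.a,P1.b,P2.a,P2.b)
[SC] allowed = {<0 0 0 0>; <0 0 0 2>; <0 0 2 2>; <0 2 0 0>; <0 2 0 2>; <0 2 2 2>; <2 2 0 0>; <2 2 0 2>; <2 2 2 2>}
[TSO] allowed = {<0 0 0 0>; <0 0 0 2>; <0 0 2 2>; <0 2 0 0>; <0 2 0 2>; <0 2 2 2>; <2 2 0 0>; <2 2 0 2>; <2 2 2 2>}
[PSO] allowed = {<0 0 0 0>; <0 0 0 2>; <0 0 2 0>; <0 0 2 2>; <0 2 0 0>; <0 2 0 2>; <0 2 2 0>; <0 2 2 2>; <2 2 0 0>; <2 2 0 2>; <2 2 2 0>; <2 2 2 2>}
target <0 2 2 0> ∈ {PSO}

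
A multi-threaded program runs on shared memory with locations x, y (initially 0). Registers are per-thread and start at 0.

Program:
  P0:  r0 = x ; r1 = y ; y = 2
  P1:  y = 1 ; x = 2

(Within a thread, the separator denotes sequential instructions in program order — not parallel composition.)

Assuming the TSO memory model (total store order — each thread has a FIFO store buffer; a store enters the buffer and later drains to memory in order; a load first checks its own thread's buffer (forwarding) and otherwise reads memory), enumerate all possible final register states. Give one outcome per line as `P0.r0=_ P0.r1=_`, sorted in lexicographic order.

P0.r0=0 P0.r1=0
P0.r0=0 P0.r1=1
P0.r0=2 P0.r1=1

outcome vector order: (P0.r0,P0.r1)
|TSO outcomes| = 3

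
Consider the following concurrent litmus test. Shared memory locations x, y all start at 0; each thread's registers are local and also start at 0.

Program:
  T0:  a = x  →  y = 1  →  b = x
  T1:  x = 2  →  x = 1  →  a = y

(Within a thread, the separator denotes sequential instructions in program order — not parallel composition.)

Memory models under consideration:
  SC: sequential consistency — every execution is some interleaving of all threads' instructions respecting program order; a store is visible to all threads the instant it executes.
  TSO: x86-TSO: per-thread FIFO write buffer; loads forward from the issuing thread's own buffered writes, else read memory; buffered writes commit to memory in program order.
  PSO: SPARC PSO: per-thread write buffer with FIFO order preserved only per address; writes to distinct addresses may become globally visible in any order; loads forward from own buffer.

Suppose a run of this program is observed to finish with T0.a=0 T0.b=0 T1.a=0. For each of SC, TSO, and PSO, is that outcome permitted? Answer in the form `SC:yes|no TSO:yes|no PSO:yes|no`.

SC:no TSO:yes PSO:yes

outcome vector order: (T0.a,T0.b,T1.a)
SC (9): <0 0 1>; <0 1 0>; <0 1 1>; <0 2 1>; <1 1 0>; <1 1 1>; <2 1 0>; <2 1 1>; <2 2 1>
TSO (12): <0 0 0>; <0 0 1>; <0 1 0>; <0 1 1>; <0 2 0>; <0 2 1>; <1 1 0>; <1 1 1>; <2 1 0>; <2 1 1>; <2 2 0>; <2 2 1>
PSO (12): <0 0 0>; <0 0 1>; <0 1 0>; <0 1 1>; <0 2 0>; <0 2 1>; <1 1 0>; <1 1 1>; <2 1 0>; <2 1 1>; <2 2 0>; <2 2 1>
target <0 0 0> ∈ {TSO,PSO}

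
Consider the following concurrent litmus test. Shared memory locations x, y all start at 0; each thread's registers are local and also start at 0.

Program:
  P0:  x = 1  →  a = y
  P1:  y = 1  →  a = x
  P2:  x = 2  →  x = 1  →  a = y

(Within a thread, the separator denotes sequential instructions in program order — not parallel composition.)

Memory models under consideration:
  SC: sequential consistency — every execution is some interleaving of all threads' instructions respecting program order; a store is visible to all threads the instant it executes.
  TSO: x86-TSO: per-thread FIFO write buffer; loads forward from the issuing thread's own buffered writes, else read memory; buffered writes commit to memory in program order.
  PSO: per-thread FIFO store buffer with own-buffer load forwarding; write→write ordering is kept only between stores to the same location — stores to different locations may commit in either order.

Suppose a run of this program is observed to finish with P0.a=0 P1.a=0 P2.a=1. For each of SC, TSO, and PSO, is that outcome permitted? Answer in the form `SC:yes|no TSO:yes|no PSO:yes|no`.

SC:no TSO:yes PSO:yes

outcome vector order: (P0.a,P1.a,P2.a)
under SC → 010 011 021 101 110 111 121
under TSO → 000 001 010 011 020 021 100 101 110 111 120 121
under PSO → 000 001 010 011 020 021 100 101 110 111 120 121
target 001 ∈ {TSO,PSO}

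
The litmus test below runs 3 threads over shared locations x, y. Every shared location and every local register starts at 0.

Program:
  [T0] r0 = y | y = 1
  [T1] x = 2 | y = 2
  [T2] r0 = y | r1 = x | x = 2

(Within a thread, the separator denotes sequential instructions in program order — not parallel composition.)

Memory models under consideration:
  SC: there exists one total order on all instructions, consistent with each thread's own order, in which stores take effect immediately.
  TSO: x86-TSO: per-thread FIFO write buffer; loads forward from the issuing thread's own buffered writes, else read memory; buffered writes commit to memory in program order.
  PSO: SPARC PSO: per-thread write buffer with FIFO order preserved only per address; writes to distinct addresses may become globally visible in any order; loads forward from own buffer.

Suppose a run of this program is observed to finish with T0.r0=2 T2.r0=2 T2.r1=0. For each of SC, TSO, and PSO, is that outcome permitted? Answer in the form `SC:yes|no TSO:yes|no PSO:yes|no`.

SC:no TSO:no PSO:yes

outcome vector order: (T0.r0,T2.r0,T2.r1)
SC: 9 outcomes — {(0,0,0), (0,0,2), (0,1,0), (0,1,2), (0,2,2), (2,0,0), (2,0,2), (2,1,2), (2,2,2)}
TSO: 9 outcomes — {(0,0,0), (0,0,2), (0,1,0), (0,1,2), (0,2,2), (2,0,0), (2,0,2), (2,1,2), (2,2,2)}
PSO: 12 outcomes — {(0,0,0), (0,0,2), (0,1,0), (0,1,2), (0,2,0), (0,2,2), (2,0,0), (2,0,2), (2,1,0), (2,1,2), (2,2,0), (2,2,2)}
target (2,2,0) ∈ {PSO}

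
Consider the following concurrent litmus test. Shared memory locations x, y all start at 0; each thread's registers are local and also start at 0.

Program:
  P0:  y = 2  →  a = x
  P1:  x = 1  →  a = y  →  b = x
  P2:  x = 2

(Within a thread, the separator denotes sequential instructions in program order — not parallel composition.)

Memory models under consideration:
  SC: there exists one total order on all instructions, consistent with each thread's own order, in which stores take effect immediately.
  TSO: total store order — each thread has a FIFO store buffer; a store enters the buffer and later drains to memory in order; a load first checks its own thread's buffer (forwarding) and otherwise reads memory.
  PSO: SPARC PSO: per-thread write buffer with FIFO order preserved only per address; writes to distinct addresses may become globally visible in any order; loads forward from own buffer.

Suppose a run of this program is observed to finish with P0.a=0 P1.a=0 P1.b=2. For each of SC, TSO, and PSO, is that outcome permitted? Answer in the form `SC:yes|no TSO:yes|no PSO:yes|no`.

SC:no TSO:yes PSO:yes

outcome vector order: (P0.a,P1.a,P1.b)
under SC → 0/2/1; 0/2/2; 1/0/1; 1/0/2; 1/2/1; 1/2/2; 2/0/1; 2/0/2; 2/2/1; 2/2/2
under TSO → 0/0/1; 0/0/2; 0/2/1; 0/2/2; 1/0/1; 1/0/2; 1/2/1; 1/2/2; 2/0/1; 2/0/2; 2/2/1; 2/2/2
under PSO → 0/0/1; 0/0/2; 0/2/1; 0/2/2; 1/0/1; 1/0/2; 1/2/1; 1/2/2; 2/0/1; 2/0/2; 2/2/1; 2/2/2
target 0/0/2 ∈ {TSO,PSO}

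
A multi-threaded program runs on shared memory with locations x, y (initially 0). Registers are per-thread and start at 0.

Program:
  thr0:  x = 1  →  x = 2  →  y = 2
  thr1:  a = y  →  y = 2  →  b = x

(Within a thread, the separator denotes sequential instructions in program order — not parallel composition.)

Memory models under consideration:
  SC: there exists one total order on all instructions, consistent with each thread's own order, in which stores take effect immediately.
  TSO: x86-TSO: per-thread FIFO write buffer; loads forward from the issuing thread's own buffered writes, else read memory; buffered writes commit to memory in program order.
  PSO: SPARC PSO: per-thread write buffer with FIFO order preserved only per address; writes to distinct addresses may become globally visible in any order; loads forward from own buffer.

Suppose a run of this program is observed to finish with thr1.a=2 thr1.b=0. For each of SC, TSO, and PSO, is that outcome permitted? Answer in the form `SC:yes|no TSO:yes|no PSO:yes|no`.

SC:no TSO:no PSO:yes

outcome vector order: (thr1.a,thr1.b)
SC: 4 outcomes — {(0,0), (0,1), (0,2), (2,2)}
TSO: 4 outcomes — {(0,0), (0,1), (0,2), (2,2)}
PSO: 6 outcomes — {(0,0), (0,1), (0,2), (2,0), (2,1), (2,2)}
target (2,0) ∈ {PSO}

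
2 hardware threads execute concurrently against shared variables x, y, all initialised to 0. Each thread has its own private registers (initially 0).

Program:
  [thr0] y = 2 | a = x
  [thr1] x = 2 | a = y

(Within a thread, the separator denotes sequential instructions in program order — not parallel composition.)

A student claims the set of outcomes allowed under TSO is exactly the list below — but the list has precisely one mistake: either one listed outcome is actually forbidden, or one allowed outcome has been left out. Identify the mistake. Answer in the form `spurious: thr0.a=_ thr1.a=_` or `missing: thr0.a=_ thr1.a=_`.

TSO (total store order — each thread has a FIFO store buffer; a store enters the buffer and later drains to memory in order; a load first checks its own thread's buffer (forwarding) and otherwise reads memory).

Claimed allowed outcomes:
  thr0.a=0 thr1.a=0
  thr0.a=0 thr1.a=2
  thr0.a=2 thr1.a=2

outcome vector order: (thr0.a,thr1.a)
[TSO] allowed = {<0 0>; <0 2>; <2 0>; <2 2>}
TSO∖claimed = {<2 0>}

missing: thr0.a=2 thr1.a=0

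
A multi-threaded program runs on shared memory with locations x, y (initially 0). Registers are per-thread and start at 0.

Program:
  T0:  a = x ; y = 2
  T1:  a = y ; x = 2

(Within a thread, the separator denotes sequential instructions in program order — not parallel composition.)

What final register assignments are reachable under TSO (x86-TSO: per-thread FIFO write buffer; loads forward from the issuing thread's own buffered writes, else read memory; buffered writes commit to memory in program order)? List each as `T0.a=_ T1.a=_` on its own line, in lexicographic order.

T0.a=0 T1.a=0
T0.a=0 T1.a=2
T0.a=2 T1.a=0

outcome vector order: (T0.a,T1.a)
|TSO outcomes| = 3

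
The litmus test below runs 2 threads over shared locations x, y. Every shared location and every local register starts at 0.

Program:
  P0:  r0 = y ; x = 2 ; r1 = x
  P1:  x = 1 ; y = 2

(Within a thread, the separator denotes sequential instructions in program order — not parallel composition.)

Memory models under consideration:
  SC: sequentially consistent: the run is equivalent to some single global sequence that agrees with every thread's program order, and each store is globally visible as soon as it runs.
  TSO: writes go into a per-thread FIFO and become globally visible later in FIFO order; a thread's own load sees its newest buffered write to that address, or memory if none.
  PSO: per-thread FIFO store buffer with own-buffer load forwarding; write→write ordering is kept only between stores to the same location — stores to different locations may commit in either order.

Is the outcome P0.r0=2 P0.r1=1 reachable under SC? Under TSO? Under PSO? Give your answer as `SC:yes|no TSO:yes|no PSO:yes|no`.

SC:no TSO:no PSO:yes

outcome vector order: (P0.r0,P0.r1)
SC: 3 outcomes — {0/1 0/2 2/2}
TSO: 3 outcomes — {0/1 0/2 2/2}
PSO: 4 outcomes — {0/1 0/2 2/1 2/2}
target 2/1 ∈ {PSO}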